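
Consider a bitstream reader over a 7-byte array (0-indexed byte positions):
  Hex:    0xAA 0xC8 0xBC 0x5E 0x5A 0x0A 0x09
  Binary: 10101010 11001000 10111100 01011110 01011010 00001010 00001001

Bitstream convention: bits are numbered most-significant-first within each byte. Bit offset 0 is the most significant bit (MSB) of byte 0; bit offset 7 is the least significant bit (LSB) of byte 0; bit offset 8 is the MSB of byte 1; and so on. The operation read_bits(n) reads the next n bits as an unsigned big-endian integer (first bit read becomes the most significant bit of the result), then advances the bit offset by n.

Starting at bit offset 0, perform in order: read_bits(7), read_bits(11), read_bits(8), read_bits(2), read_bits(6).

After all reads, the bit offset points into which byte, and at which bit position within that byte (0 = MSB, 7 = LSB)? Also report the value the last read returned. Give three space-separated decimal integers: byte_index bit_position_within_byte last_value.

Read 1: bits[0:7] width=7 -> value=85 (bin 1010101); offset now 7 = byte 0 bit 7; 49 bits remain
Read 2: bits[7:18] width=11 -> value=802 (bin 01100100010); offset now 18 = byte 2 bit 2; 38 bits remain
Read 3: bits[18:26] width=8 -> value=241 (bin 11110001); offset now 26 = byte 3 bit 2; 30 bits remain
Read 4: bits[26:28] width=2 -> value=1 (bin 01); offset now 28 = byte 3 bit 4; 28 bits remain
Read 5: bits[28:34] width=6 -> value=57 (bin 111001); offset now 34 = byte 4 bit 2; 22 bits remain

Answer: 4 2 57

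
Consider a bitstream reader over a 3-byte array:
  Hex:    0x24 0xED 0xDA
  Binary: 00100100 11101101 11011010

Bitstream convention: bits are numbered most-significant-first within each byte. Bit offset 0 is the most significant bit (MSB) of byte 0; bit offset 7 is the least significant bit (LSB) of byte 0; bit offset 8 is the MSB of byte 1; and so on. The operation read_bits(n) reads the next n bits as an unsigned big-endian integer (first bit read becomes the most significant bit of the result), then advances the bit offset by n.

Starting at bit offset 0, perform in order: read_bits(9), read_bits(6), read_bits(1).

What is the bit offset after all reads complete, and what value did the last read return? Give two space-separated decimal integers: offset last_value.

Answer: 16 1

Derivation:
Read 1: bits[0:9] width=9 -> value=73 (bin 001001001); offset now 9 = byte 1 bit 1; 15 bits remain
Read 2: bits[9:15] width=6 -> value=54 (bin 110110); offset now 15 = byte 1 bit 7; 9 bits remain
Read 3: bits[15:16] width=1 -> value=1 (bin 1); offset now 16 = byte 2 bit 0; 8 bits remain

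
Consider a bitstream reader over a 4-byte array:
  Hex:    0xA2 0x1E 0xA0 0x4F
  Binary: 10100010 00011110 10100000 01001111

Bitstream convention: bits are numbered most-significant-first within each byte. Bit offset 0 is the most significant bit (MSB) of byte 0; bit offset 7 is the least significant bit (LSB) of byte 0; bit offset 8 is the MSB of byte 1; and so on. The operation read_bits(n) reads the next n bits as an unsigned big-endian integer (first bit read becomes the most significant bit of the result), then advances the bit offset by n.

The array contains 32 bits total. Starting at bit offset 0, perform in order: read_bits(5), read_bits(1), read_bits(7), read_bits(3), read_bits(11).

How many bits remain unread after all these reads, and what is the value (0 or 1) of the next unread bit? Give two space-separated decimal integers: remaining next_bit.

Answer: 5 0

Derivation:
Read 1: bits[0:5] width=5 -> value=20 (bin 10100); offset now 5 = byte 0 bit 5; 27 bits remain
Read 2: bits[5:6] width=1 -> value=0 (bin 0); offset now 6 = byte 0 bit 6; 26 bits remain
Read 3: bits[6:13] width=7 -> value=67 (bin 1000011); offset now 13 = byte 1 bit 5; 19 bits remain
Read 4: bits[13:16] width=3 -> value=6 (bin 110); offset now 16 = byte 2 bit 0; 16 bits remain
Read 5: bits[16:27] width=11 -> value=1282 (bin 10100000010); offset now 27 = byte 3 bit 3; 5 bits remain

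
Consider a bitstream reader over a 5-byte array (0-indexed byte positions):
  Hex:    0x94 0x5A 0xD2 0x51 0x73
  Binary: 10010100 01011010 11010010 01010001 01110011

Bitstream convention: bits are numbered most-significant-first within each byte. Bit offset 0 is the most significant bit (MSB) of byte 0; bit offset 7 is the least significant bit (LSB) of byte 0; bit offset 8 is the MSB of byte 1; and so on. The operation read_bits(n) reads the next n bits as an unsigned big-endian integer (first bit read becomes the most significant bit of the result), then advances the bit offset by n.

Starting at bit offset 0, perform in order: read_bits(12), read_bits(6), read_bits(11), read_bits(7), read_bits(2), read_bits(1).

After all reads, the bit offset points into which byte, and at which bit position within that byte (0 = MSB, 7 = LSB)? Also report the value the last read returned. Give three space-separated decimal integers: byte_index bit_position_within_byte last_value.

Answer: 4 7 1

Derivation:
Read 1: bits[0:12] width=12 -> value=2373 (bin 100101000101); offset now 12 = byte 1 bit 4; 28 bits remain
Read 2: bits[12:18] width=6 -> value=43 (bin 101011); offset now 18 = byte 2 bit 2; 22 bits remain
Read 3: bits[18:29] width=11 -> value=586 (bin 01001001010); offset now 29 = byte 3 bit 5; 11 bits remain
Read 4: bits[29:36] width=7 -> value=23 (bin 0010111); offset now 36 = byte 4 bit 4; 4 bits remain
Read 5: bits[36:38] width=2 -> value=0 (bin 00); offset now 38 = byte 4 bit 6; 2 bits remain
Read 6: bits[38:39] width=1 -> value=1 (bin 1); offset now 39 = byte 4 bit 7; 1 bits remain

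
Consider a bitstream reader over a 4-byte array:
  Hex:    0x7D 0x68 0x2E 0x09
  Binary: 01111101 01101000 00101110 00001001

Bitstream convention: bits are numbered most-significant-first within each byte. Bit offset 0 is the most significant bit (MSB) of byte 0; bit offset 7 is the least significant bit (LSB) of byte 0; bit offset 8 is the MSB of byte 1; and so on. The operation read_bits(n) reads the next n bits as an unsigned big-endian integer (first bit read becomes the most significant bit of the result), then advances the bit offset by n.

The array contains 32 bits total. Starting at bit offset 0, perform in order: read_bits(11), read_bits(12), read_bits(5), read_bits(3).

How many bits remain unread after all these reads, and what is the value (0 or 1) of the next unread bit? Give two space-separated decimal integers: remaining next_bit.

Read 1: bits[0:11] width=11 -> value=1003 (bin 01111101011); offset now 11 = byte 1 bit 3; 21 bits remain
Read 2: bits[11:23] width=12 -> value=1047 (bin 010000010111); offset now 23 = byte 2 bit 7; 9 bits remain
Read 3: bits[23:28] width=5 -> value=0 (bin 00000); offset now 28 = byte 3 bit 4; 4 bits remain
Read 4: bits[28:31] width=3 -> value=4 (bin 100); offset now 31 = byte 3 bit 7; 1 bits remain

Answer: 1 1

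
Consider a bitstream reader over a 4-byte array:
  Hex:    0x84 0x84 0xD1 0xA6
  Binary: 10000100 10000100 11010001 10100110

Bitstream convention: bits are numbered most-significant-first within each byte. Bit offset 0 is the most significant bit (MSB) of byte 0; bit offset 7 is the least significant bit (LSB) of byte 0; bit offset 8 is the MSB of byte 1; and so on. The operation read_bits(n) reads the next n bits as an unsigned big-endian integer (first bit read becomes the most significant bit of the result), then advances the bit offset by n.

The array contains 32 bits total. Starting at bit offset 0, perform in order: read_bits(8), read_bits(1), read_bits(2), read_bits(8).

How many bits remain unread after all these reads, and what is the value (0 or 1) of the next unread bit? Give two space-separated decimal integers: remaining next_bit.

Read 1: bits[0:8] width=8 -> value=132 (bin 10000100); offset now 8 = byte 1 bit 0; 24 bits remain
Read 2: bits[8:9] width=1 -> value=1 (bin 1); offset now 9 = byte 1 bit 1; 23 bits remain
Read 3: bits[9:11] width=2 -> value=0 (bin 00); offset now 11 = byte 1 bit 3; 21 bits remain
Read 4: bits[11:19] width=8 -> value=38 (bin 00100110); offset now 19 = byte 2 bit 3; 13 bits remain

Answer: 13 1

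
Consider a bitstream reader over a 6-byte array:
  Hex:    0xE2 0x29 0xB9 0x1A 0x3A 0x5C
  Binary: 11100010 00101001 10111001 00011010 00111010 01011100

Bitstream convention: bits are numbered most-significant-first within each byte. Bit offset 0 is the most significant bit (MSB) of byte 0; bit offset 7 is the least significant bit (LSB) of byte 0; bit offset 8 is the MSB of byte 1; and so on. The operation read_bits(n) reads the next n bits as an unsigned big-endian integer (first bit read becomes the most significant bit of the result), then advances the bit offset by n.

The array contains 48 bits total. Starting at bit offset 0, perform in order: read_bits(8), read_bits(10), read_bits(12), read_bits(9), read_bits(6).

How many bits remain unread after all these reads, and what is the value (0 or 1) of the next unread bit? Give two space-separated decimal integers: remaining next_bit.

Answer: 3 1

Derivation:
Read 1: bits[0:8] width=8 -> value=226 (bin 11100010); offset now 8 = byte 1 bit 0; 40 bits remain
Read 2: bits[8:18] width=10 -> value=166 (bin 0010100110); offset now 18 = byte 2 bit 2; 30 bits remain
Read 3: bits[18:30] width=12 -> value=3654 (bin 111001000110); offset now 30 = byte 3 bit 6; 18 bits remain
Read 4: bits[30:39] width=9 -> value=285 (bin 100011101); offset now 39 = byte 4 bit 7; 9 bits remain
Read 5: bits[39:45] width=6 -> value=11 (bin 001011); offset now 45 = byte 5 bit 5; 3 bits remain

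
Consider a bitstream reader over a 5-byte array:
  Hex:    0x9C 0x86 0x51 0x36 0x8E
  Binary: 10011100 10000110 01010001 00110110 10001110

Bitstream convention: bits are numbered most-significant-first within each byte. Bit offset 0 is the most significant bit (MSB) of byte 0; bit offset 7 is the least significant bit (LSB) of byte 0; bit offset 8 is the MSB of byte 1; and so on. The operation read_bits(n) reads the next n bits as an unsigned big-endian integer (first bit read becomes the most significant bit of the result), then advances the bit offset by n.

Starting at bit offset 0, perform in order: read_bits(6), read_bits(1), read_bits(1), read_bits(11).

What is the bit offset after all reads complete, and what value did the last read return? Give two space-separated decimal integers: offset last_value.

Read 1: bits[0:6] width=6 -> value=39 (bin 100111); offset now 6 = byte 0 bit 6; 34 bits remain
Read 2: bits[6:7] width=1 -> value=0 (bin 0); offset now 7 = byte 0 bit 7; 33 bits remain
Read 3: bits[7:8] width=1 -> value=0 (bin 0); offset now 8 = byte 1 bit 0; 32 bits remain
Read 4: bits[8:19] width=11 -> value=1074 (bin 10000110010); offset now 19 = byte 2 bit 3; 21 bits remain

Answer: 19 1074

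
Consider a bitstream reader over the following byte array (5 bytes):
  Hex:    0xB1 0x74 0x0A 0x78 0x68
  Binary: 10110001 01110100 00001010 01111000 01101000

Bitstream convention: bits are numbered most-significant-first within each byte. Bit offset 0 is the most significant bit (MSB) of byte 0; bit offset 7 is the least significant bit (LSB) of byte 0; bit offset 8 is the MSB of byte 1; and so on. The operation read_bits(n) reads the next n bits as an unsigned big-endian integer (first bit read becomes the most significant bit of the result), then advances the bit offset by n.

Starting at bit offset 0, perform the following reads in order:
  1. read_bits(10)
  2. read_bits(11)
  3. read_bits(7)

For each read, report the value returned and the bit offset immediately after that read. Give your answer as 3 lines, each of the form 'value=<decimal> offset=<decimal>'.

Read 1: bits[0:10] width=10 -> value=709 (bin 1011000101); offset now 10 = byte 1 bit 2; 30 bits remain
Read 2: bits[10:21] width=11 -> value=1665 (bin 11010000001); offset now 21 = byte 2 bit 5; 19 bits remain
Read 3: bits[21:28] width=7 -> value=39 (bin 0100111); offset now 28 = byte 3 bit 4; 12 bits remain

Answer: value=709 offset=10
value=1665 offset=21
value=39 offset=28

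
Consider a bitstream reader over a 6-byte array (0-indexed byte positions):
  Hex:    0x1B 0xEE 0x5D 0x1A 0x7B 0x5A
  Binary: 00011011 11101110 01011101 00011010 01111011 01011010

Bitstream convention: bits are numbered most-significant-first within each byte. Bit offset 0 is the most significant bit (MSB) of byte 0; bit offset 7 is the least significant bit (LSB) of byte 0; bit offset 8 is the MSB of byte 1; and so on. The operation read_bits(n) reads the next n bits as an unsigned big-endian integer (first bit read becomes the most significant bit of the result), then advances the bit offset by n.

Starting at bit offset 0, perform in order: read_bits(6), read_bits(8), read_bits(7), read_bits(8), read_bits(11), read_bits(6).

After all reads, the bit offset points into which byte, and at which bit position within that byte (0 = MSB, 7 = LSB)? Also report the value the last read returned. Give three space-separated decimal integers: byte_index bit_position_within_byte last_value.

Answer: 5 6 22

Derivation:
Read 1: bits[0:6] width=6 -> value=6 (bin 000110); offset now 6 = byte 0 bit 6; 42 bits remain
Read 2: bits[6:14] width=8 -> value=251 (bin 11111011); offset now 14 = byte 1 bit 6; 34 bits remain
Read 3: bits[14:21] width=7 -> value=75 (bin 1001011); offset now 21 = byte 2 bit 5; 27 bits remain
Read 4: bits[21:29] width=8 -> value=163 (bin 10100011); offset now 29 = byte 3 bit 5; 19 bits remain
Read 5: bits[29:40] width=11 -> value=635 (bin 01001111011); offset now 40 = byte 5 bit 0; 8 bits remain
Read 6: bits[40:46] width=6 -> value=22 (bin 010110); offset now 46 = byte 5 bit 6; 2 bits remain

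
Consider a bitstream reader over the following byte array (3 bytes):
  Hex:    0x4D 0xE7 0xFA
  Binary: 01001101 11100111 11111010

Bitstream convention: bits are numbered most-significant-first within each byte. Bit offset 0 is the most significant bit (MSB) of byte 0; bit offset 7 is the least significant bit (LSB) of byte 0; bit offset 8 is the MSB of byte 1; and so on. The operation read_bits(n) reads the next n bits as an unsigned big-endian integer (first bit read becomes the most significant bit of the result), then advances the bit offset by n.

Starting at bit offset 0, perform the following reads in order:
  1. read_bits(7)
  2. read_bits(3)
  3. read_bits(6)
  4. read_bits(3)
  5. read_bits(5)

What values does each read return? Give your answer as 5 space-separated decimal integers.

Read 1: bits[0:7] width=7 -> value=38 (bin 0100110); offset now 7 = byte 0 bit 7; 17 bits remain
Read 2: bits[7:10] width=3 -> value=7 (bin 111); offset now 10 = byte 1 bit 2; 14 bits remain
Read 3: bits[10:16] width=6 -> value=39 (bin 100111); offset now 16 = byte 2 bit 0; 8 bits remain
Read 4: bits[16:19] width=3 -> value=7 (bin 111); offset now 19 = byte 2 bit 3; 5 bits remain
Read 5: bits[19:24] width=5 -> value=26 (bin 11010); offset now 24 = byte 3 bit 0; 0 bits remain

Answer: 38 7 39 7 26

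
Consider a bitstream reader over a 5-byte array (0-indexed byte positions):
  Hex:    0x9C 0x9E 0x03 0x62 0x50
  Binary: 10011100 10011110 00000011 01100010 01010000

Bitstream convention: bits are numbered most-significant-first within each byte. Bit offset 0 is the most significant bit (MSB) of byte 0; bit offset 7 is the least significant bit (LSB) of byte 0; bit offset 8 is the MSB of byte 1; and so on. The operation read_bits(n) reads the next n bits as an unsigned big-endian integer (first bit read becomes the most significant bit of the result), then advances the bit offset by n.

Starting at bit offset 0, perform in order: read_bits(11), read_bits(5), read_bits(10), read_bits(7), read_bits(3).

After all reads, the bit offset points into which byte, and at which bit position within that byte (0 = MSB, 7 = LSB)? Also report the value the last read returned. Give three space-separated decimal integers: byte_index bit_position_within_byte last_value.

Answer: 4 4 5

Derivation:
Read 1: bits[0:11] width=11 -> value=1252 (bin 10011100100); offset now 11 = byte 1 bit 3; 29 bits remain
Read 2: bits[11:16] width=5 -> value=30 (bin 11110); offset now 16 = byte 2 bit 0; 24 bits remain
Read 3: bits[16:26] width=10 -> value=13 (bin 0000001101); offset now 26 = byte 3 bit 2; 14 bits remain
Read 4: bits[26:33] width=7 -> value=68 (bin 1000100); offset now 33 = byte 4 bit 1; 7 bits remain
Read 5: bits[33:36] width=3 -> value=5 (bin 101); offset now 36 = byte 4 bit 4; 4 bits remain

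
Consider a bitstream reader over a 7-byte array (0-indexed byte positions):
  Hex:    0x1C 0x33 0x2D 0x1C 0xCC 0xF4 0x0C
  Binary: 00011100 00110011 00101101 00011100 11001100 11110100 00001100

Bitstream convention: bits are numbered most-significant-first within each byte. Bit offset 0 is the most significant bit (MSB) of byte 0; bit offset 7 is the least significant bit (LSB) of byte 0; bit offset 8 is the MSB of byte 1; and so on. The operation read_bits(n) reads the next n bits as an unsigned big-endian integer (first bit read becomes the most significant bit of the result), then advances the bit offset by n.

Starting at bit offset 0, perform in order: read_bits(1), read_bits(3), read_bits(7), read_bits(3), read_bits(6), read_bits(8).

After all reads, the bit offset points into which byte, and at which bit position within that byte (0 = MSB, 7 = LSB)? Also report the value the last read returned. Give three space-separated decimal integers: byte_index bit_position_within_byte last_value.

Read 1: bits[0:1] width=1 -> value=0 (bin 0); offset now 1 = byte 0 bit 1; 55 bits remain
Read 2: bits[1:4] width=3 -> value=1 (bin 001); offset now 4 = byte 0 bit 4; 52 bits remain
Read 3: bits[4:11] width=7 -> value=97 (bin 1100001); offset now 11 = byte 1 bit 3; 45 bits remain
Read 4: bits[11:14] width=3 -> value=4 (bin 100); offset now 14 = byte 1 bit 6; 42 bits remain
Read 5: bits[14:20] width=6 -> value=50 (bin 110010); offset now 20 = byte 2 bit 4; 36 bits remain
Read 6: bits[20:28] width=8 -> value=209 (bin 11010001); offset now 28 = byte 3 bit 4; 28 bits remain

Answer: 3 4 209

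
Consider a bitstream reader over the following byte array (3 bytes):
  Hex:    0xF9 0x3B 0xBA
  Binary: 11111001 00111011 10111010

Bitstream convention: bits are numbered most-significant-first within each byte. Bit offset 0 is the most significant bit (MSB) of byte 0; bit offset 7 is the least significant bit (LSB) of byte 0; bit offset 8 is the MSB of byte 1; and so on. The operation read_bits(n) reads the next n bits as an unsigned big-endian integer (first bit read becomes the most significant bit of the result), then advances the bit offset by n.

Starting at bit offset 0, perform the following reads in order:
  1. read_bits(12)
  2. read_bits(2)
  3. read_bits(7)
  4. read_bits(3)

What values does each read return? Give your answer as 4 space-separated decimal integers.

Answer: 3987 2 119 2

Derivation:
Read 1: bits[0:12] width=12 -> value=3987 (bin 111110010011); offset now 12 = byte 1 bit 4; 12 bits remain
Read 2: bits[12:14] width=2 -> value=2 (bin 10); offset now 14 = byte 1 bit 6; 10 bits remain
Read 3: bits[14:21] width=7 -> value=119 (bin 1110111); offset now 21 = byte 2 bit 5; 3 bits remain
Read 4: bits[21:24] width=3 -> value=2 (bin 010); offset now 24 = byte 3 bit 0; 0 bits remain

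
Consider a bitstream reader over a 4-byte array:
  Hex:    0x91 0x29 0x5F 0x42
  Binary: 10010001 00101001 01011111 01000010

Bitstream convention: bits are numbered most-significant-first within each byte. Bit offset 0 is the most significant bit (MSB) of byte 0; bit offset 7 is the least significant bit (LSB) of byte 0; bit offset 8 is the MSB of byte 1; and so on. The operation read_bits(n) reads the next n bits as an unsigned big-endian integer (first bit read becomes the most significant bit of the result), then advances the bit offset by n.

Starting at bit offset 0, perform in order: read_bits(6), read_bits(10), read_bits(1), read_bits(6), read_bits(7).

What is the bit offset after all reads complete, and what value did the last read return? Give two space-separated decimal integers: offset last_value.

Read 1: bits[0:6] width=6 -> value=36 (bin 100100); offset now 6 = byte 0 bit 6; 26 bits remain
Read 2: bits[6:16] width=10 -> value=297 (bin 0100101001); offset now 16 = byte 2 bit 0; 16 bits remain
Read 3: bits[16:17] width=1 -> value=0 (bin 0); offset now 17 = byte 2 bit 1; 15 bits remain
Read 4: bits[17:23] width=6 -> value=47 (bin 101111); offset now 23 = byte 2 bit 7; 9 bits remain
Read 5: bits[23:30] width=7 -> value=80 (bin 1010000); offset now 30 = byte 3 bit 6; 2 bits remain

Answer: 30 80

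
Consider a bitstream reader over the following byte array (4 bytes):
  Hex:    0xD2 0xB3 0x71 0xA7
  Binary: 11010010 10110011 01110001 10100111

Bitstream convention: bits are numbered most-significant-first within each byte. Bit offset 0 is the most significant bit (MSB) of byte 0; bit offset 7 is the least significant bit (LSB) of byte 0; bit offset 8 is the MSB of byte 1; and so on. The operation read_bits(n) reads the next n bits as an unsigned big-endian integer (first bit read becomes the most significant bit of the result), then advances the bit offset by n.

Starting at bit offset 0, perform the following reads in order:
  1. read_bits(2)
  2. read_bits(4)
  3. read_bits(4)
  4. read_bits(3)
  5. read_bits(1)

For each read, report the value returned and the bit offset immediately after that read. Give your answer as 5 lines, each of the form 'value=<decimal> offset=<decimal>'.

Read 1: bits[0:2] width=2 -> value=3 (bin 11); offset now 2 = byte 0 bit 2; 30 bits remain
Read 2: bits[2:6] width=4 -> value=4 (bin 0100); offset now 6 = byte 0 bit 6; 26 bits remain
Read 3: bits[6:10] width=4 -> value=10 (bin 1010); offset now 10 = byte 1 bit 2; 22 bits remain
Read 4: bits[10:13] width=3 -> value=6 (bin 110); offset now 13 = byte 1 bit 5; 19 bits remain
Read 5: bits[13:14] width=1 -> value=0 (bin 0); offset now 14 = byte 1 bit 6; 18 bits remain

Answer: value=3 offset=2
value=4 offset=6
value=10 offset=10
value=6 offset=13
value=0 offset=14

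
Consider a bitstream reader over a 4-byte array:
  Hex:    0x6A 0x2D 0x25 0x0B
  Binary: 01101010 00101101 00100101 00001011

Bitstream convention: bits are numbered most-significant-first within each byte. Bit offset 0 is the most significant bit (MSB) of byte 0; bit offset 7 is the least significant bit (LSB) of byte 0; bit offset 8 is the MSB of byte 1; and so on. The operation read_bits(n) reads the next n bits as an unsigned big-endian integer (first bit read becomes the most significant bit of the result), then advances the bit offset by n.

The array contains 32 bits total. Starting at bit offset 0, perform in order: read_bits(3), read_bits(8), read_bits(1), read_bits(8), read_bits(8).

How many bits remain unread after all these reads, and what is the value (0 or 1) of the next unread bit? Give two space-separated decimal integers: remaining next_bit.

Read 1: bits[0:3] width=3 -> value=3 (bin 011); offset now 3 = byte 0 bit 3; 29 bits remain
Read 2: bits[3:11] width=8 -> value=81 (bin 01010001); offset now 11 = byte 1 bit 3; 21 bits remain
Read 3: bits[11:12] width=1 -> value=0 (bin 0); offset now 12 = byte 1 bit 4; 20 bits remain
Read 4: bits[12:20] width=8 -> value=210 (bin 11010010); offset now 20 = byte 2 bit 4; 12 bits remain
Read 5: bits[20:28] width=8 -> value=80 (bin 01010000); offset now 28 = byte 3 bit 4; 4 bits remain

Answer: 4 1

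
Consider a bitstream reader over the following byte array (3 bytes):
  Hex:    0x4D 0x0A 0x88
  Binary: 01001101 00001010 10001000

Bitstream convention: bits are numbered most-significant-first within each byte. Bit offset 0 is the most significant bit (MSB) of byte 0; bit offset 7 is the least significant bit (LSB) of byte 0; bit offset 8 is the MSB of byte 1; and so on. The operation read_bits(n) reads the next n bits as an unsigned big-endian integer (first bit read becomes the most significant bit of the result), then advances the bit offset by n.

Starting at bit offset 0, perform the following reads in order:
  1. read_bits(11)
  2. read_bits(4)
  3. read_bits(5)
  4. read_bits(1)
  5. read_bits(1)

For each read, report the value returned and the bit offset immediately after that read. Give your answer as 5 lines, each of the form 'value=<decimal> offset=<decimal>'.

Read 1: bits[0:11] width=11 -> value=616 (bin 01001101000); offset now 11 = byte 1 bit 3; 13 bits remain
Read 2: bits[11:15] width=4 -> value=5 (bin 0101); offset now 15 = byte 1 bit 7; 9 bits remain
Read 3: bits[15:20] width=5 -> value=8 (bin 01000); offset now 20 = byte 2 bit 4; 4 bits remain
Read 4: bits[20:21] width=1 -> value=1 (bin 1); offset now 21 = byte 2 bit 5; 3 bits remain
Read 5: bits[21:22] width=1 -> value=0 (bin 0); offset now 22 = byte 2 bit 6; 2 bits remain

Answer: value=616 offset=11
value=5 offset=15
value=8 offset=20
value=1 offset=21
value=0 offset=22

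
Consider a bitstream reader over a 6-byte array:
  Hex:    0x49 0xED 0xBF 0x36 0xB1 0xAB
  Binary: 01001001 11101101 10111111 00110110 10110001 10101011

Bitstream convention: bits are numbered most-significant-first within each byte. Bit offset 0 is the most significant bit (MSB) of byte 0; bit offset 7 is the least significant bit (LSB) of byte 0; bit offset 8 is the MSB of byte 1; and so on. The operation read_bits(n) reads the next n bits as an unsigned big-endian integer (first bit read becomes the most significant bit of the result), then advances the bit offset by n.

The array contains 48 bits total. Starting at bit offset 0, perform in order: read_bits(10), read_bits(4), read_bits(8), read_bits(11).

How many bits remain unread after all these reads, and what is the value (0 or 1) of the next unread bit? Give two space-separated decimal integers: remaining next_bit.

Read 1: bits[0:10] width=10 -> value=295 (bin 0100100111); offset now 10 = byte 1 bit 2; 38 bits remain
Read 2: bits[10:14] width=4 -> value=11 (bin 1011); offset now 14 = byte 1 bit 6; 34 bits remain
Read 3: bits[14:22] width=8 -> value=111 (bin 01101111); offset now 22 = byte 2 bit 6; 26 bits remain
Read 4: bits[22:33] width=11 -> value=1645 (bin 11001101101); offset now 33 = byte 4 bit 1; 15 bits remain

Answer: 15 0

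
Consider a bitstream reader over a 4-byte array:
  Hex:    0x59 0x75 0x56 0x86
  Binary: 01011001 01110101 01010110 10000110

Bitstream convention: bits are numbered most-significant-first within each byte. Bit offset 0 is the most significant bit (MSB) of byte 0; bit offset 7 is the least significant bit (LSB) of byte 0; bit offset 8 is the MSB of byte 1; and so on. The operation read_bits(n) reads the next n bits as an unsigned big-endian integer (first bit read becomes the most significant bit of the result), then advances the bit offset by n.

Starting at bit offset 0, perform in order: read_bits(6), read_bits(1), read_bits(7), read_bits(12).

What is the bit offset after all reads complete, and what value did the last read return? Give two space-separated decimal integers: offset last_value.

Read 1: bits[0:6] width=6 -> value=22 (bin 010110); offset now 6 = byte 0 bit 6; 26 bits remain
Read 2: bits[6:7] width=1 -> value=0 (bin 0); offset now 7 = byte 0 bit 7; 25 bits remain
Read 3: bits[7:14] width=7 -> value=93 (bin 1011101); offset now 14 = byte 1 bit 6; 18 bits remain
Read 4: bits[14:26] width=12 -> value=1370 (bin 010101011010); offset now 26 = byte 3 bit 2; 6 bits remain

Answer: 26 1370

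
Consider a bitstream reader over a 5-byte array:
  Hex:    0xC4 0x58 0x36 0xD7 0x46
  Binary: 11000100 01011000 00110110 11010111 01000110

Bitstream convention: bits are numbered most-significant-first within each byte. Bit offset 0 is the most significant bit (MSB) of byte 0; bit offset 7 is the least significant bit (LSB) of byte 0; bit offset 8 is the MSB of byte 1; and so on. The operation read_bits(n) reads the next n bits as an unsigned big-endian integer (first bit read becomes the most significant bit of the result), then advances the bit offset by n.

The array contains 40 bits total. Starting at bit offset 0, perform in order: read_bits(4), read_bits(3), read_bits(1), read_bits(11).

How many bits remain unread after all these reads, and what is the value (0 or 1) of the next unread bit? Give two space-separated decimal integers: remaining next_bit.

Read 1: bits[0:4] width=4 -> value=12 (bin 1100); offset now 4 = byte 0 bit 4; 36 bits remain
Read 2: bits[4:7] width=3 -> value=2 (bin 010); offset now 7 = byte 0 bit 7; 33 bits remain
Read 3: bits[7:8] width=1 -> value=0 (bin 0); offset now 8 = byte 1 bit 0; 32 bits remain
Read 4: bits[8:19] width=11 -> value=705 (bin 01011000001); offset now 19 = byte 2 bit 3; 21 bits remain

Answer: 21 1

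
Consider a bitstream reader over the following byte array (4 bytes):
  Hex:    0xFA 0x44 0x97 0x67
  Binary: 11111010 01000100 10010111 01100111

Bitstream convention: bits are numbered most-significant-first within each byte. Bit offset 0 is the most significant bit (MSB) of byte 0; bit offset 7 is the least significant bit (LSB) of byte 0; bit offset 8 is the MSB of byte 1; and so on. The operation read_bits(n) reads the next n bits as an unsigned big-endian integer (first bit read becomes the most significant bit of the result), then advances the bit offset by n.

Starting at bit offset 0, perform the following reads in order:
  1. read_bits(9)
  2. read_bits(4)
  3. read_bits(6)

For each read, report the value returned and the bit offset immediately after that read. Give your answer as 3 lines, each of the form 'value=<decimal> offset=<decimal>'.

Answer: value=500 offset=9
value=8 offset=13
value=36 offset=19

Derivation:
Read 1: bits[0:9] width=9 -> value=500 (bin 111110100); offset now 9 = byte 1 bit 1; 23 bits remain
Read 2: bits[9:13] width=4 -> value=8 (bin 1000); offset now 13 = byte 1 bit 5; 19 bits remain
Read 3: bits[13:19] width=6 -> value=36 (bin 100100); offset now 19 = byte 2 bit 3; 13 bits remain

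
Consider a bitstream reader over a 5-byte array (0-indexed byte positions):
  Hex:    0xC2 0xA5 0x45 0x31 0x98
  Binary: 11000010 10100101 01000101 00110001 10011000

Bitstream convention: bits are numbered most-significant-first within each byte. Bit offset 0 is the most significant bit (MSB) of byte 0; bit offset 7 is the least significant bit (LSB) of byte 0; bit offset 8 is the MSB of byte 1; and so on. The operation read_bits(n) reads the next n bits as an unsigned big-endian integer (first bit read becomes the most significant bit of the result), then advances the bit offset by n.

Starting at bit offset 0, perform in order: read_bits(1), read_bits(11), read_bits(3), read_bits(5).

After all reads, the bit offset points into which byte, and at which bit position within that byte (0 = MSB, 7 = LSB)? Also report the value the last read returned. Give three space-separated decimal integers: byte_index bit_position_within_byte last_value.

Read 1: bits[0:1] width=1 -> value=1 (bin 1); offset now 1 = byte 0 bit 1; 39 bits remain
Read 2: bits[1:12] width=11 -> value=1066 (bin 10000101010); offset now 12 = byte 1 bit 4; 28 bits remain
Read 3: bits[12:15] width=3 -> value=2 (bin 010); offset now 15 = byte 1 bit 7; 25 bits remain
Read 4: bits[15:20] width=5 -> value=20 (bin 10100); offset now 20 = byte 2 bit 4; 20 bits remain

Answer: 2 4 20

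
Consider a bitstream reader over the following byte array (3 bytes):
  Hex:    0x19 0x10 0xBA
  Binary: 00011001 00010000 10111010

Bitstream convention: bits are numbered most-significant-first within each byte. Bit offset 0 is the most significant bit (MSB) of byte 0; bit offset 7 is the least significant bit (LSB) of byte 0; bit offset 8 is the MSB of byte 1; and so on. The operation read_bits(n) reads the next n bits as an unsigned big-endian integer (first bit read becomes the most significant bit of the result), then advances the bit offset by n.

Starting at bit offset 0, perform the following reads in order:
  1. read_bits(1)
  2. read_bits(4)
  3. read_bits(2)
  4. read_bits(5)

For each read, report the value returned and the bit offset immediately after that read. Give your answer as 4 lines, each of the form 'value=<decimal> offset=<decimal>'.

Read 1: bits[0:1] width=1 -> value=0 (bin 0); offset now 1 = byte 0 bit 1; 23 bits remain
Read 2: bits[1:5] width=4 -> value=3 (bin 0011); offset now 5 = byte 0 bit 5; 19 bits remain
Read 3: bits[5:7] width=2 -> value=0 (bin 00); offset now 7 = byte 0 bit 7; 17 bits remain
Read 4: bits[7:12] width=5 -> value=17 (bin 10001); offset now 12 = byte 1 bit 4; 12 bits remain

Answer: value=0 offset=1
value=3 offset=5
value=0 offset=7
value=17 offset=12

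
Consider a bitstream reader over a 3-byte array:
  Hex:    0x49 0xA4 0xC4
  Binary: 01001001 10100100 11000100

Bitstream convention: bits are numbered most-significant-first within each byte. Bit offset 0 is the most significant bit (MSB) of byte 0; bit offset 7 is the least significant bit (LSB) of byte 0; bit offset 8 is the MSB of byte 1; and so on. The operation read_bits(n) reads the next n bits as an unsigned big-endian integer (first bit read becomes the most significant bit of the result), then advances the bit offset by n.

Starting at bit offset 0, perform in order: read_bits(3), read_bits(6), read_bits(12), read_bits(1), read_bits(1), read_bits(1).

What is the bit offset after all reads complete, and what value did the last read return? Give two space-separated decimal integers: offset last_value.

Answer: 24 0

Derivation:
Read 1: bits[0:3] width=3 -> value=2 (bin 010); offset now 3 = byte 0 bit 3; 21 bits remain
Read 2: bits[3:9] width=6 -> value=19 (bin 010011); offset now 9 = byte 1 bit 1; 15 bits remain
Read 3: bits[9:21] width=12 -> value=1176 (bin 010010011000); offset now 21 = byte 2 bit 5; 3 bits remain
Read 4: bits[21:22] width=1 -> value=1 (bin 1); offset now 22 = byte 2 bit 6; 2 bits remain
Read 5: bits[22:23] width=1 -> value=0 (bin 0); offset now 23 = byte 2 bit 7; 1 bits remain
Read 6: bits[23:24] width=1 -> value=0 (bin 0); offset now 24 = byte 3 bit 0; 0 bits remain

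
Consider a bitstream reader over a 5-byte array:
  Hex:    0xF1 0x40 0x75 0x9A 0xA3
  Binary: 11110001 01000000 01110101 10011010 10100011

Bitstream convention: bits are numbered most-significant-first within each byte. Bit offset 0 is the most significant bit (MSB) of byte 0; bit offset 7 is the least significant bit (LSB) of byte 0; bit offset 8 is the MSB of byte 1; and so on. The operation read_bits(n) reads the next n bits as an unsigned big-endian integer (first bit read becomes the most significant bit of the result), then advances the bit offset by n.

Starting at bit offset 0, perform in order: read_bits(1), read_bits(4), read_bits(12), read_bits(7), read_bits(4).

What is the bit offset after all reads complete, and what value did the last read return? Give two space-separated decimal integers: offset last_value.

Read 1: bits[0:1] width=1 -> value=1 (bin 1); offset now 1 = byte 0 bit 1; 39 bits remain
Read 2: bits[1:5] width=4 -> value=14 (bin 1110); offset now 5 = byte 0 bit 5; 35 bits remain
Read 3: bits[5:17] width=12 -> value=640 (bin 001010000000); offset now 17 = byte 2 bit 1; 23 bits remain
Read 4: bits[17:24] width=7 -> value=117 (bin 1110101); offset now 24 = byte 3 bit 0; 16 bits remain
Read 5: bits[24:28] width=4 -> value=9 (bin 1001); offset now 28 = byte 3 bit 4; 12 bits remain

Answer: 28 9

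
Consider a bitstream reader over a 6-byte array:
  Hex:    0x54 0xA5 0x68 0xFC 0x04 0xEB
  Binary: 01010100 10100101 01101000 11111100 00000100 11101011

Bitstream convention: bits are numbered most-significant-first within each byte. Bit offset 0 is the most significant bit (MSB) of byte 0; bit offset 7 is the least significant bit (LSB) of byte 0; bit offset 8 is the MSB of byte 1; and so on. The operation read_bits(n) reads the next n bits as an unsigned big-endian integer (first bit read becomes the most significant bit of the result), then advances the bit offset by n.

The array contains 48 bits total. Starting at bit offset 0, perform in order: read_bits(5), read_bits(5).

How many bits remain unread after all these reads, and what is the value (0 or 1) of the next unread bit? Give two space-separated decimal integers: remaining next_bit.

Read 1: bits[0:5] width=5 -> value=10 (bin 01010); offset now 5 = byte 0 bit 5; 43 bits remain
Read 2: bits[5:10] width=5 -> value=18 (bin 10010); offset now 10 = byte 1 bit 2; 38 bits remain

Answer: 38 1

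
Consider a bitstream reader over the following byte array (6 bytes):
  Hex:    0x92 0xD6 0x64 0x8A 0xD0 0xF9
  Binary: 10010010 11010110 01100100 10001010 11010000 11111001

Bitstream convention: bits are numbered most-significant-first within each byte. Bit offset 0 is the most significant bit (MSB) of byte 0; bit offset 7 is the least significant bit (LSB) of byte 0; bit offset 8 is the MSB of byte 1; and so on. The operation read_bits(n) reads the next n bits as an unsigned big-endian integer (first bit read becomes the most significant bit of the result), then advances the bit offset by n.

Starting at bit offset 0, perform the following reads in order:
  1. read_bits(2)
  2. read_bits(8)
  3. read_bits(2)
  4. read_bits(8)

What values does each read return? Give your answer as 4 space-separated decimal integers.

Answer: 2 75 1 102

Derivation:
Read 1: bits[0:2] width=2 -> value=2 (bin 10); offset now 2 = byte 0 bit 2; 46 bits remain
Read 2: bits[2:10] width=8 -> value=75 (bin 01001011); offset now 10 = byte 1 bit 2; 38 bits remain
Read 3: bits[10:12] width=2 -> value=1 (bin 01); offset now 12 = byte 1 bit 4; 36 bits remain
Read 4: bits[12:20] width=8 -> value=102 (bin 01100110); offset now 20 = byte 2 bit 4; 28 bits remain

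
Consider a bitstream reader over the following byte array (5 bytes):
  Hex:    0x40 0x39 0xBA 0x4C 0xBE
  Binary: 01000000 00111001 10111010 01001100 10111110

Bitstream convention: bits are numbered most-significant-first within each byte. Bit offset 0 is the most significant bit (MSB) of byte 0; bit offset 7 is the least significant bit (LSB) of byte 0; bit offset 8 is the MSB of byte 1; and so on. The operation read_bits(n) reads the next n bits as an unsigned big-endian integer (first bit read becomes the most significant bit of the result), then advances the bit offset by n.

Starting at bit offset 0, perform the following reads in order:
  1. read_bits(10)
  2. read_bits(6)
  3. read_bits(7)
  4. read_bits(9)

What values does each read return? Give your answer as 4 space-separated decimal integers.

Answer: 256 57 93 76

Derivation:
Read 1: bits[0:10] width=10 -> value=256 (bin 0100000000); offset now 10 = byte 1 bit 2; 30 bits remain
Read 2: bits[10:16] width=6 -> value=57 (bin 111001); offset now 16 = byte 2 bit 0; 24 bits remain
Read 3: bits[16:23] width=7 -> value=93 (bin 1011101); offset now 23 = byte 2 bit 7; 17 bits remain
Read 4: bits[23:32] width=9 -> value=76 (bin 001001100); offset now 32 = byte 4 bit 0; 8 bits remain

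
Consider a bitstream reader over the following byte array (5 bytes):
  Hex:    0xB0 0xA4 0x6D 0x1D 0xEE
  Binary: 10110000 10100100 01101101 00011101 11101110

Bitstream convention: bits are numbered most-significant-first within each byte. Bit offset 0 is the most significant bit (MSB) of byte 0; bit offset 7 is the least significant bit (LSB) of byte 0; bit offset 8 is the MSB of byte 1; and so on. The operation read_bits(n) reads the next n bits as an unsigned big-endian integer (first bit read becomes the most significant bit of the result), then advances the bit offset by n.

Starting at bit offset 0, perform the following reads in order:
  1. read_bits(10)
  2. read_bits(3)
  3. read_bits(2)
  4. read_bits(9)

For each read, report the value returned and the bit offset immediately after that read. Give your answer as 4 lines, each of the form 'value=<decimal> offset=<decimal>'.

Answer: value=706 offset=10
value=4 offset=13
value=2 offset=15
value=109 offset=24

Derivation:
Read 1: bits[0:10] width=10 -> value=706 (bin 1011000010); offset now 10 = byte 1 bit 2; 30 bits remain
Read 2: bits[10:13] width=3 -> value=4 (bin 100); offset now 13 = byte 1 bit 5; 27 bits remain
Read 3: bits[13:15] width=2 -> value=2 (bin 10); offset now 15 = byte 1 bit 7; 25 bits remain
Read 4: bits[15:24] width=9 -> value=109 (bin 001101101); offset now 24 = byte 3 bit 0; 16 bits remain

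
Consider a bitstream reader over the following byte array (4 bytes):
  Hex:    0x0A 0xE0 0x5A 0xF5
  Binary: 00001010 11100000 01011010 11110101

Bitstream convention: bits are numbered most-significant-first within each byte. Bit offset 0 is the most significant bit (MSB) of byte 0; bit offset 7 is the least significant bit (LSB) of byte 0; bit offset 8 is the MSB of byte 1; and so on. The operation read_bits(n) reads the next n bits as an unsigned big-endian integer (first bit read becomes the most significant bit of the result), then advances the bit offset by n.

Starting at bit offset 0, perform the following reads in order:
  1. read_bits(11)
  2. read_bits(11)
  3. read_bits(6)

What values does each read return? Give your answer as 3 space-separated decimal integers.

Answer: 87 22 47

Derivation:
Read 1: bits[0:11] width=11 -> value=87 (bin 00001010111); offset now 11 = byte 1 bit 3; 21 bits remain
Read 2: bits[11:22] width=11 -> value=22 (bin 00000010110); offset now 22 = byte 2 bit 6; 10 bits remain
Read 3: bits[22:28] width=6 -> value=47 (bin 101111); offset now 28 = byte 3 bit 4; 4 bits remain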